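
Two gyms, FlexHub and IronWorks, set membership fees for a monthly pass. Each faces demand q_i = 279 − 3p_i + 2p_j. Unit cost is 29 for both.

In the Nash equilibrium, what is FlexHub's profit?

11718.75

FlexHub's profit: π = (p_{FlexHub} − 29)(279 − 3p_{FlexHub} + 2p_{IronWorks}).
∂π/∂p_{FlexHub} = 366 − 6p_{FlexHub} + 2p_{IronWorks} = 0 ⇒ p_{FlexHub} = 61 + (1/3)p_{IronWorks}.
By symmetry p_{IronWorks} = p_{FlexHub}; substituting into the reaction function, (2/3)p_{FlexHub} = 61 and p_{FlexHub} = 91.5.
q_{FlexHub} = 279 − 3·91.5 + 2·91.5 = 187.5.
Profit = (91.5 − 29)·187.5 = 11718.75.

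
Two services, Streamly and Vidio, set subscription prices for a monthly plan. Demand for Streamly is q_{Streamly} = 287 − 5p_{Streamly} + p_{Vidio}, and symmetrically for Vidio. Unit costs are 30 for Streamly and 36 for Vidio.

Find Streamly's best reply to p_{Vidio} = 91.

Streamly's profit: π = (p_{Streamly} − 30)(287 − 5p_{Streamly} + p_{Vidio}).
∂π/∂p_{Streamly} = 437 − 10p_{Streamly} + p_{Vidio} = 0 ⇒ p_{Streamly} = 43.7 + 0.1p_{Vidio}.
At p_{Vidio} = 91: p_{Streamly} = 43.7 + 0.1·91 = 52.8.

52.8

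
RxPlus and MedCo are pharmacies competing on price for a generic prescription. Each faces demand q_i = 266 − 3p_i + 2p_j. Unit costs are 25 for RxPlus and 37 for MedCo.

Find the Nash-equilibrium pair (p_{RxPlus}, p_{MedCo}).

RxPlus's profit: π = (p_{RxPlus} − 25)(266 − 3p_{RxPlus} + 2p_{MedCo}).
∂π/∂p_{RxPlus} = 341 − 6p_{RxPlus} + 2p_{MedCo} = 0 ⇒ p_{RxPlus} = 341/6 + (1/3)p_{MedCo}.
Similarly p_{MedCo} = 377/6 + (1/3)p_{RxPlus}.
Plugging p_{MedCo} into RxPlus's best response: p_{RxPlus} = 341/6 + (1/3)(377/6 + (1/3)p_{RxPlus}) ⇒ (8/9)p_{RxPlus} = 700/9, so p_{RxPlus} = 87.5.
Then p_{MedCo} = 377/6 + (1/3)·87.5 = 92.

87.5, 92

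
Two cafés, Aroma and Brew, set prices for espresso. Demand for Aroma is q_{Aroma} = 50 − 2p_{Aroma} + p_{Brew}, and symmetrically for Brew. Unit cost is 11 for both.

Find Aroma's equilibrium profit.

Aroma's profit: π = (p_{Aroma} − 11)(50 − 2p_{Aroma} + p_{Brew}).
∂π/∂p_{Aroma} = 72 − 4p_{Aroma} + p_{Brew} = 0 ⇒ p_{Aroma} = 18 + 0.25p_{Brew}.
Setting p_{Aroma} = p_{Brew} in the reaction function: p_{Aroma} = 18 + 0.25p_{Aroma}, so p_{Aroma} = 18 / 0.75 = 24.
q_{Aroma} = 50 − 2·24 + 24 = 26.
Profit = (24 − 11)·26 = 338.

338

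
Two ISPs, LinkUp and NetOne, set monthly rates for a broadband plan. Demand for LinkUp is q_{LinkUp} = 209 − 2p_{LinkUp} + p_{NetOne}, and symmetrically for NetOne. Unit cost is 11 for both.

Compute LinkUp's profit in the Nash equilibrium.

8712

LinkUp's profit: π = (p_{LinkUp} − 11)(209 − 2p_{LinkUp} + p_{NetOne}).
∂π/∂p_{LinkUp} = 231 − 4p_{LinkUp} + p_{NetOne} = 0 ⇒ p_{LinkUp} = 57.75 + 0.25p_{NetOne}.
The game is symmetric, so in equilibrium p_{NetOne} = p_{LinkUp}: the reaction function gives 0.75p_{LinkUp} = 57.75, hence p_{LinkUp} = 77.
q_{LinkUp} = 209 − 2·77 + 77 = 132.
Profit = (77 − 11)·132 = 8712.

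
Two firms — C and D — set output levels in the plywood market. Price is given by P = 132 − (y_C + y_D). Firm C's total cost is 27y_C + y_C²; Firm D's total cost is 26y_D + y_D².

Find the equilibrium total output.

42.2

Firm C's profit: π = y_C(132 − (y_C + y_D)) − 27y_C − y_C².
∂π/∂y_C = 105 − 4y_C − y_D = 0, so y_C = 26.25 − 0.25y_D.
By the same steps for D: y_D = 26.5 − 0.25y_C.
Solving the two reaction functions simultaneously: (1 − (−0.25)(−0.25))y_C = 26.25 − 0.25·26.5, so 0.9375y_C = 19.625 and y_C = 314/15.
Then y_D = 26.5 − 0.25·(314/15) = 319/15.
Total output: 314/15 + 319/15 = 42.2.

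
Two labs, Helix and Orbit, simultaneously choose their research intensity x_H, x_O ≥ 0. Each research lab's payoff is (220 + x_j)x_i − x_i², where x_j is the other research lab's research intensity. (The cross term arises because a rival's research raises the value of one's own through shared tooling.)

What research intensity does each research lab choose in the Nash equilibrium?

Helix's payoff is (220 + x_O)x_H − x_H².
∂π/∂x_H = 220 + x_O − 2x_H = 0, so x_H = 110 + 0.5x_O.
The game is symmetric, so in equilibrium x_O = x_H: the reaction function gives 0.5x_H = 110, hence x_H = 220.

220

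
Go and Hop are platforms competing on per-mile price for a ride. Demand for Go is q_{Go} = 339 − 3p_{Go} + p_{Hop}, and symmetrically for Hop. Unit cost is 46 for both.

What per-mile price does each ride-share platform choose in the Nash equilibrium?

Go's profit: π = (p_{Go} − 46)(339 − 3p_{Go} + p_{Hop}).
∂π/∂p_{Go} = 477 − 6p_{Go} + p_{Hop} = 0 ⇒ p_{Go} = 79.5 + (1/6)p_{Hop}.
The game is symmetric, so in equilibrium p_{Hop} = p_{Go}: the reaction function gives (5/6)p_{Go} = 79.5, hence p_{Go} = 95.4.

95.4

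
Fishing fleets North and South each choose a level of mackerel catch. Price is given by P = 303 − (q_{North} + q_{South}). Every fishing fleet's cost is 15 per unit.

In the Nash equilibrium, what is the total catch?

192

Fishing fleet North's profit: π = q_{North}(303 − (q_{North} + q_{South})) − 15q_{North}.
∂π/∂q_{North} = 288 − 2q_{North} − q_{South} = 0, so q_{North} = 144 − 0.5q_{South}.
Setting q_{North} = q_{South} in the reaction function: q_{North} = 144 − 0.5q_{North}, so q_{North} = 144 / 1.5 = 96.
Total catch: 96 + 96 = 192.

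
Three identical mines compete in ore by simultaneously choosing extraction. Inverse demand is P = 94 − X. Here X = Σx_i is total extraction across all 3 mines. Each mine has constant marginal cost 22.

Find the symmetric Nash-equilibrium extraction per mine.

A representative mine's profit is π_i = x_i(94 − X) − 22x_i, with X = x_i + Σ_{j≠i} x_j.
First-order condition: 72 − 2x_i − Σ_{j≠i} x_j = 0.
Imposing symmetry (x_j = x for all j) turns Σ_{j≠i} x_j into 2x, so 72 = 4x and x = 18.

18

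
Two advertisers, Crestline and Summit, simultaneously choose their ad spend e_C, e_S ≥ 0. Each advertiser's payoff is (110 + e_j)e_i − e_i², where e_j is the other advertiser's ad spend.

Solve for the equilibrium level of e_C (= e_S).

110

Crestline's payoff is (110 + e_S)e_C − e_C².
∂π/∂e_C = 110 + e_S − 2e_C = 0, so e_C = 55 + 0.5e_S.
By symmetry e_S = e_C; substituting into the reaction function, 0.5e_C = 55 and e_C = 110.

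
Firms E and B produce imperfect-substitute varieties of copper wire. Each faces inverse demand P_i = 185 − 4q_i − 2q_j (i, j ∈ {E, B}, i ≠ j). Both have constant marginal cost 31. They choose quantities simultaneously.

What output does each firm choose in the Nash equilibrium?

Firm E's profit: π = q_E(185 − 4q_E − 2q_B) − 31q_E.
∂π/∂q_E = 154 − 8q_E − 2q_B = 0 ⇒ q_E = 19.25 − 0.25q_B.
Setting q_E = q_B in the reaction function: q_E = 19.25 − 0.25q_E, so q_E = 19.25 / 1.25 = 15.4.

15.4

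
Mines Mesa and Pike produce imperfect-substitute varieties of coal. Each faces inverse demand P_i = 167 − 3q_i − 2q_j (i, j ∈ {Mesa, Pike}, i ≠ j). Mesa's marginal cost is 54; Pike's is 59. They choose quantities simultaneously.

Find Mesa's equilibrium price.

Mine Mesa's profit: π = q_{Mesa}(167 − 3q_{Mesa} − 2q_{Pike}) − 54q_{Mesa}.
∂π/∂q_{Mesa} = 113 − 6q_{Mesa} − 2q_{Pike} = 0 ⇒ q_{Mesa} = 113/6 − (1/3)q_{Pike}.
Similarly q_{Pike} = 18 − (1/3)q_{Mesa}.
Substituting the second reaction function into the first: q_{Mesa} = 113/6 − (1/3)(18 − (1/3)q_{Mesa}), which gives (8/9)q_{Mesa} = 77/6 ⇒ q_{Mesa} = 14.4375.
Then q_{Pike} = 18 − (1/3)·14.4375 = 13.1875.
P_{Mesa} = 167 − 3·14.4375 − 2·13.1875 = 97.3125.

97.3125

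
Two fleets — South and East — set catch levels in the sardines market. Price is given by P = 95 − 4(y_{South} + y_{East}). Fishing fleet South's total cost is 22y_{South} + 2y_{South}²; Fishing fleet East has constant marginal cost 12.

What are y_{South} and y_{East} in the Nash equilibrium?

3.15, 8.8

Fishing fleet South's profit: π = y_{South}(95 − 4(y_{South} + y_{East})) − 22y_{South} − 2y_{South}².
∂π/∂y_{South} = 73 − 12y_{South} − 4y_{East} = 0, so y_{South} = 73/12 − (1/3)y_{East}.
For East: ∂π/∂y_{East} = 83 − 8y_{East} − 4y_{South} = 0 ⇒ y_{East} = 10.375 − 0.5y_{South}.
Solving the two reaction functions simultaneously: (1 − (−1/3)(−0.5))y_{South} = 73/12 − (1/3)·10.375, so (5/6)y_{South} = 2.625 and y_{South} = 3.15.
Then y_{East} = 10.375 − 0.5·3.15 = 8.8.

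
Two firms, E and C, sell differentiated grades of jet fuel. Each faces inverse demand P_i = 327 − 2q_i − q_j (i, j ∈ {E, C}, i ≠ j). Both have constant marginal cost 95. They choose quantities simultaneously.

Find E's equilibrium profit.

4305.92

Firm E's profit: π = q_E(327 − 2q_E − q_C) − 95q_E.
∂π/∂q_E = 232 − 4q_E − q_C = 0 ⇒ q_E = 58 − 0.25q_C.
By symmetry q_C = q_E; substituting into the reaction function, 1.25q_E = 58 and q_E = 46.4.
P_E = 327 − 2·46.4 − 46.4 = 187.8.
Profit = (187.8 − 95)·46.4 = 4305.92.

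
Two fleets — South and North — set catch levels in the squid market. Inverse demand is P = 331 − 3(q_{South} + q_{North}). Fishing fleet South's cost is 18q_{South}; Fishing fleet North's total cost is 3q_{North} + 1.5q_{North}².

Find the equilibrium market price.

140.2

Fishing fleet South's profit: π = q_{South}(331 − 3(q_{South} + q_{North})) − 18q_{South}.
∂π/∂q_{South} = 313 − 6q_{South} − 3q_{North} = 0, so q_{South} = 313/6 − 0.5q_{North}.
For North: ∂π/∂q_{North} = 328 − 9q_{North} − 3q_{South} = 0 ⇒ q_{North} = 328/9 − (1/3)q_{South}.
Plugging q_{North} into South's best response: q_{South} = 313/6 − 0.5(328/9 − (1/3)q_{South}) ⇒ (5/6)q_{South} = 611/18, so q_{South} = 611/15.
Then q_{North} = 328/9 − (1/3)·(611/15) = 343/15.
Equilibrium price: P = 331 − 3·63.6 = 140.2.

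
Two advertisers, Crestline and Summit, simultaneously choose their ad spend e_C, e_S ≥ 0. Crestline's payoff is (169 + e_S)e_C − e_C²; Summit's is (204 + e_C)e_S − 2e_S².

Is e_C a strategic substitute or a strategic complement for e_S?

strategic complements

Expanding Crestline's payoff: 169e_C + e_Se_C − e_C².
∂π/∂e_C = 169 + e_S − 2e_C = 0, so e_C = 84.5 + 0.5e_S.
The best-response slope de_C/de_S = 0.5 > 0: the reaction function is upward-sloping, so the choices are strategic complements.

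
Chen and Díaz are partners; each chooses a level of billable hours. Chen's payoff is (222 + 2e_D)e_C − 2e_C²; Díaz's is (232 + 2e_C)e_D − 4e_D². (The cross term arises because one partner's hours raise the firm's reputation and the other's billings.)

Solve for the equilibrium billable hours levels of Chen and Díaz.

Expanding Chen's payoff: 222e_C + 2e_De_C − 2e_C².
∂π/∂e_C = 222 + 2e_D − 4e_C = 0, so e_C = 55.5 + 0.5e_D.
Likewise for Díaz: e_D = 29 + 0.25e_C.
Plugging e_D into Chen's best response: e_C = 55.5 + 0.5(29 + 0.25e_C) ⇒ 0.875e_C = 70, so e_C = 80.
Then e_D = 29 + 0.25·80 = 49.

80, 49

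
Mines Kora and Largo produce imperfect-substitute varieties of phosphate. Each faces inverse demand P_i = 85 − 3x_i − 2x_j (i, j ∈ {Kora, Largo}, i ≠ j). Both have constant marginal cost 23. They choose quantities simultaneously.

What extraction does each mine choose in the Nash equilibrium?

7.75

Mine Kora's profit: π = x_{Kora}(85 − 3x_{Kora} − 2x_{Largo}) − 23x_{Kora}.
∂π/∂x_{Kora} = 62 − 6x_{Kora} − 2x_{Largo} = 0 ⇒ x_{Kora} = 31/3 − (1/3)x_{Largo}.
The game is symmetric, so in equilibrium x_{Largo} = x_{Kora}: the reaction function gives (4/3)x_{Kora} = 31/3, hence x_{Kora} = 7.75.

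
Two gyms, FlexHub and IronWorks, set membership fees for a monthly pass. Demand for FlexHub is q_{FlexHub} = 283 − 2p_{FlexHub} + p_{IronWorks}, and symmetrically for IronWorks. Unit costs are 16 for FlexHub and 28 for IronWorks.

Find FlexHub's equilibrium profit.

16416.72

FlexHub's profit: π = (p_{FlexHub} − 16)(283 − 2p_{FlexHub} + p_{IronWorks}).
∂π/∂p_{FlexHub} = 315 − 4p_{FlexHub} + p_{IronWorks} = 0 ⇒ p_{FlexHub} = 78.75 + 0.25p_{IronWorks}.
Similarly p_{IronWorks} = 84.75 + 0.25p_{FlexHub}.
Plugging p_{IronWorks} into FlexHub's best response: p_{FlexHub} = 78.75 + 0.25(84.75 + 0.25p_{FlexHub}) ⇒ 0.9375p_{FlexHub} = 99.9375, so p_{FlexHub} = 106.6.
Then p_{IronWorks} = 84.75 + 0.25·106.6 = 111.4.
q_{FlexHub} = 283 − 2·106.6 + 111.4 = 181.2.
Profit = (106.6 − 16)·181.2 = 16416.72.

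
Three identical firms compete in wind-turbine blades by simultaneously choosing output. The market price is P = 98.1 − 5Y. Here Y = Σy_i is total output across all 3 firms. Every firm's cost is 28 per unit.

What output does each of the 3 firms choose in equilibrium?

3.505

A representative firm's profit is π_i = y_i(98.1 − 5Y) − 28y_i, with Y = y_i + Σ_{j≠i} y_j.
First-order condition: 70.1 − 10y_i − 5Σ_{j≠i} y_j = 0.
With identical firms, set every y_j = y: then 70.1 − 10y − 10y = 0, i.e. y = 70.1/20 = 3.505.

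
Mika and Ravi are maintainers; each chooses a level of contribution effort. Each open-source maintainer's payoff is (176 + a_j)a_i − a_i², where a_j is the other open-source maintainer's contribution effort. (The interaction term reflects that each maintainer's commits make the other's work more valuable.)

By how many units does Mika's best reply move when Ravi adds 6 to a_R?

3

Mika's payoff is (176 + a_R)a_M − a_M².
∂π/∂a_M = 176 + a_R − 2a_M = 0, so a_M = 88 + 0.5a_R.
The reaction-function slope is 0.5, so a 6-unit rise in a_R moves a_M by 0.5 × 6 = 3. Mika's best response rises — the actions are strategic complements.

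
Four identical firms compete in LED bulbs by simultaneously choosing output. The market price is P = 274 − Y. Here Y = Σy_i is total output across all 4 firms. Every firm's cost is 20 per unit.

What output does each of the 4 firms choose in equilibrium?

50.8

A representative firm's profit is π_i = y_i(274 − Y) − 20y_i, with Y = y_i + Σ_{j≠i} y_j.
First-order condition: 254 − 2y_i − Σ_{j≠i} y_j = 0.
Imposing symmetry (y_j = y for all j) turns Σ_{j≠i} y_j into 3y, so 254 = 5y and y = 50.8.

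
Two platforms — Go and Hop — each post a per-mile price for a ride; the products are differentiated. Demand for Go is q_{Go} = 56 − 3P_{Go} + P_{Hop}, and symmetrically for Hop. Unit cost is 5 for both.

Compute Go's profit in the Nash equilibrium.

253.92

Go's profit: π = (P_{Go} − 5)(56 − 3P_{Go} + P_{Hop}).
∂π/∂P_{Go} = 71 − 6P_{Go} + P_{Hop} = 0 ⇒ P_{Go} = 71/6 + (1/6)P_{Hop}.
The game is symmetric, so in equilibrium P_{Hop} = P_{Go}: the reaction function gives (5/6)P_{Go} = 71/6, hence P_{Go} = 14.2.
q_{Go} = 56 − 3·14.2 + 14.2 = 27.6.
Profit = (14.2 − 5)·27.6 = 253.92.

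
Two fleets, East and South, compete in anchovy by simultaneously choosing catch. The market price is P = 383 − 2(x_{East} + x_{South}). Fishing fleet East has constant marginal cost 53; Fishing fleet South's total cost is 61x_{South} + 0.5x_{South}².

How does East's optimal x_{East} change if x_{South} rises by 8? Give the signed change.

Fishing fleet East's profit: π = x_{East}(383 − 2(x_{East} + x_{South})) − 53x_{East}.
∂π/∂x_{East} = 330 − 4x_{East} − 2x_{South} = 0, so x_{East} = 82.5 − 0.5x_{South}.
The reaction-function slope is −0.5, so an 8-unit rise in x_{South} moves x_{East} by −0.5 × 8 = −4. East's best response falls — the actions are strategic substitutes.

-4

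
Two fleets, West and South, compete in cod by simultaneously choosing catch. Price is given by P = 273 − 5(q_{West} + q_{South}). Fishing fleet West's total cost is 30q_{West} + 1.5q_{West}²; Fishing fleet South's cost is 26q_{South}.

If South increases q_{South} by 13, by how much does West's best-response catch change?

-5

Fishing fleet West's profit: π = q_{West}(273 − 5(q_{West} + q_{South})) − 30q_{West} − 1.5q_{West}².
∂π/∂q_{West} = 243 − 13q_{West} − 5q_{South} = 0, so q_{West} = 243/13 − (5/13)q_{South}.
The reaction-function slope is −5/13, so a 13-unit rise in q_{South} moves q_{West} by −5/13 × 13 = −5. West's best response falls — the actions are strategic substitutes.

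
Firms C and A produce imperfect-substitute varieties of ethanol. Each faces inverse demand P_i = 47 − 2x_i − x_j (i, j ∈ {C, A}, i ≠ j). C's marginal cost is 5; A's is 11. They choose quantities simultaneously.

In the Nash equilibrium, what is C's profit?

Firm C's profit: π = x_C(47 − 2x_C − x_A) − 5x_C.
∂π/∂x_C = 42 − 4x_C − x_A = 0 ⇒ x_C = 10.5 − 0.25x_A.
Similarly x_A = 9 − 0.25x_C.
Substituting the second reaction function into the first: x_C = 10.5 − 0.25(9 − 0.25x_C), which gives 0.9375x_C = 8.25 ⇒ x_C = 8.8.
Then x_A = 9 − 0.25·8.8 = 6.8.
P_C = 47 − 2·8.8 − 6.8 = 22.6.
Profit = (22.6 − 5)·8.8 = 154.88.

154.88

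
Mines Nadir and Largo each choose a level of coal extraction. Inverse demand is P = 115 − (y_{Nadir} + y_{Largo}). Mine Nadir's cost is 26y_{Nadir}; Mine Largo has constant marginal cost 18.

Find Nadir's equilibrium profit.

729

Mine Nadir's profit: π = y_{Nadir}(115 − (y_{Nadir} + y_{Largo})) − 26y_{Nadir}.
∂π/∂y_{Nadir} = 89 − 2y_{Nadir} − y_{Largo} = 0, so y_{Nadir} = 44.5 − 0.5y_{Largo}.
By the same steps for Largo: y_{Largo} = 48.5 − 0.5y_{Nadir}.
Substituting the second reaction function into the first: y_{Nadir} = 44.5 − 0.5(48.5 − 0.5y_{Nadir}), which gives 0.75y_{Nadir} = 20.25 ⇒ y_{Nadir} = 27.
Then y_{Largo} = 48.5 − 0.5·27 = 35.
Price P = 115 − 62 = 53.
Nadir's profit: (53 − 26)·27 = 729.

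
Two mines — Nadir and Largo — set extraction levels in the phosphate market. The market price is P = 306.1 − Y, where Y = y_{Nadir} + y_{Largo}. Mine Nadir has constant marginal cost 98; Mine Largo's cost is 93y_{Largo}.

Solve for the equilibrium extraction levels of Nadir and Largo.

Mine Nadir's profit: π = y_{Nadir}(306.1 − (y_{Nadir} + y_{Largo})) − 98y_{Nadir}.
∂π/∂y_{Nadir} = 208.1 − 2y_{Nadir} − y_{Largo} = 0, so y_{Nadir} = 104.05 − 0.5y_{Largo}.
By the same steps for Largo: y_{Largo} = 106.55 − 0.5y_{Nadir}.
Solving the two reaction functions simultaneously: (1 − (−0.5)(−0.5))y_{Nadir} = 104.05 − 0.5·106.55, so 0.75y_{Nadir} = 50.775 and y_{Nadir} = 67.7.
Then y_{Largo} = 106.55 − 0.5·67.7 = 72.7.

67.7, 72.7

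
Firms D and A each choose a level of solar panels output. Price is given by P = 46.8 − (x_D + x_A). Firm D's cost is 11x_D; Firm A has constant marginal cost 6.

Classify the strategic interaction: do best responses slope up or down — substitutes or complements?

strategic substitutes

Firm D's profit: π = x_D(46.8 − (x_D + x_A)) − 11x_D.
∂π/∂x_D = 35.8 − 2x_D − x_A = 0, so x_D = 17.9 − 0.5x_A.
The best-response slope dx_D/dx_A = −0.5 < 0: the reaction function is downward-sloping, so the choices are strategic substitutes.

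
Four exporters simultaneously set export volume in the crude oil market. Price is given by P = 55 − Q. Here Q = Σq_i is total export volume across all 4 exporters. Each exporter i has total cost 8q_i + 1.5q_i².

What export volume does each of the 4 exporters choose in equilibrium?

A representative exporter's profit is π_i = q_i(55 − Q) − 8q_i − 1.5q_i², with Q = q_i + Σ_{j≠i} q_j.
First-order condition: 47 − 5q_i − Σ_{j≠i} q_j = 0.
In a symmetric equilibrium every exporter chooses the same q, so Σ_{j≠i} q_j = 3q. The condition becomes 47 − 8q = 0, giving q = 47/8 = 5.875.

5.875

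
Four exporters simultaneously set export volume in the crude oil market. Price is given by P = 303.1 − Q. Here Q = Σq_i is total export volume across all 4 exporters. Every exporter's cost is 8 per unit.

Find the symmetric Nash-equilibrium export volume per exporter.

59.02

A representative exporter's profit is π_i = q_i(303.1 − Q) − 8q_i, with Q = q_i + Σ_{j≠i} q_j.
First-order condition: 295.1 − 2q_i − Σ_{j≠i} q_j = 0.
Imposing symmetry (q_j = q for all j) turns Σ_{j≠i} q_j into 3q, so 295.1 = 5q and q = 59.02.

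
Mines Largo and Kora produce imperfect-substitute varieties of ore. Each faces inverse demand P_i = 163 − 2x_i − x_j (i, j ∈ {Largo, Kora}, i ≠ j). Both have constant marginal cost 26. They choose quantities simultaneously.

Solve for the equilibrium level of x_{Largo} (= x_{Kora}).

Mine Largo's profit: π = x_{Largo}(163 − 2x_{Largo} − x_{Kora}) − 26x_{Largo}.
∂π/∂x_{Largo} = 137 − 4x_{Largo} − x_{Kora} = 0 ⇒ x_{Largo} = 34.25 − 0.25x_{Kora}.
Setting x_{Largo} = x_{Kora} in the reaction function: x_{Largo} = 34.25 − 0.25x_{Largo}, so x_{Largo} = 34.25 / 1.25 = 27.4.

27.4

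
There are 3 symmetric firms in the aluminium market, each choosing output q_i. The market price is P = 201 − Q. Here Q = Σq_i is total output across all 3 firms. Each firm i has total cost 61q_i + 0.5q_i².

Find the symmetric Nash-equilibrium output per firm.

28

A representative firm's profit is π_i = q_i(201 − Q) − 61q_i − 0.5q_i², with Q = q_i + Σ_{j≠i} q_j.
First-order condition: 140 − 3q_i − Σ_{j≠i} q_j = 0.
Imposing symmetry (q_j = q for all j) turns Σ_{j≠i} q_j into 2q, so 140 = 5q and q = 28.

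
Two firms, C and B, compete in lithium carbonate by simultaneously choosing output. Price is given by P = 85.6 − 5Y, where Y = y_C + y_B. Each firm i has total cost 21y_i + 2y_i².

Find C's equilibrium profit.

Firm C's profit: π = y_C(85.6 − 5(y_C + y_B)) − 21y_C − 2y_C².
∂π/∂y_C = 64.6 − 14y_C − 5y_B = 0, so y_C = 323/70 − (5/14)y_B.
Setting y_C = y_B in the reaction function: y_C = 323/70 − (5/14)y_C, so y_C = (323/70) / (19/14) = 3.4.
Price P = 85.6 − 5·6.8 = 51.6.
C's profit: (51.6 − 21)·3.4 − 2(3.4)² = 80.92.

80.92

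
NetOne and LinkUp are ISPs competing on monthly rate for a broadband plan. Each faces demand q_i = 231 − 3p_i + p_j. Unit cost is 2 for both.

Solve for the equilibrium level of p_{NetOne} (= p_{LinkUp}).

47.4

NetOne's profit: π = (p_{NetOne} − 2)(231 − 3p_{NetOne} + p_{LinkUp}).
∂π/∂p_{NetOne} = 237 − 6p_{NetOne} + p_{LinkUp} = 0 ⇒ p_{NetOne} = 39.5 + (1/6)p_{LinkUp}.
The game is symmetric, so in equilibrium p_{LinkUp} = p_{NetOne}: the reaction function gives (5/6)p_{NetOne} = 39.5, hence p_{NetOne} = 47.4.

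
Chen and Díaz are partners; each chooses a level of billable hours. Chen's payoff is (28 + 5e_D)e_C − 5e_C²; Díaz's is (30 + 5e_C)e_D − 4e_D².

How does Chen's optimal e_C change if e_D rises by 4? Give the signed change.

Expanding Chen's payoff: 28e_C + 5e_De_C − 5e_C².
∂π/∂e_C = 28 + 5e_D − 10e_C = 0, so e_C = 2.8 + 0.5e_D.
The reaction-function slope is 0.5, so a 4-unit rise in e_D moves e_C by 0.5 × 4 = 2. Chen's best response rises — the actions are strategic complements.

2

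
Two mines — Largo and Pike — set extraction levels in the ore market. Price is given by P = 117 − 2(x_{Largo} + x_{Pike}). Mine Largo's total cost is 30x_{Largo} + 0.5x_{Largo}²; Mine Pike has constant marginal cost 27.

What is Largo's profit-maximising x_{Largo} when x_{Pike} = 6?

15

Mine Largo's profit: π = x_{Largo}(117 − 2(x_{Largo} + x_{Pike})) − 30x_{Largo} − 0.5x_{Largo}².
∂π/∂x_{Largo} = 87 − 5x_{Largo} − 2x_{Pike} = 0, so x_{Largo} = 17.4 − 0.4x_{Pike}.
At x_{Pike} = 6: x_{Largo} = 17.4 − 0.4·6 = 15.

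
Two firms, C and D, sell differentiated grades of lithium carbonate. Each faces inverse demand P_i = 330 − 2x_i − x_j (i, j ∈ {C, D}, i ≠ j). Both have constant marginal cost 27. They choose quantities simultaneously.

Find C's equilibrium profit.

7344.72

Firm C's profit: π = x_C(330 − 2x_C − x_D) − 27x_C.
∂π/∂x_C = 303 − 4x_C − x_D = 0 ⇒ x_C = 75.75 − 0.25x_D.
By symmetry x_D = x_C; substituting into the reaction function, 1.25x_C = 75.75 and x_C = 60.6.
P_C = 330 − 2·60.6 − 60.6 = 148.2.
Profit = (148.2 − 27)·60.6 = 7344.72.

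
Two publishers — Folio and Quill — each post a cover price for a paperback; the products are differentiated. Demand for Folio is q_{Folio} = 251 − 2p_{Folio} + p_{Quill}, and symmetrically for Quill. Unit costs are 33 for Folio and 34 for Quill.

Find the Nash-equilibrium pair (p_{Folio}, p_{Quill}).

105.8, 106.2

Folio's profit: π = (p_{Folio} − 33)(251 − 2p_{Folio} + p_{Quill}).
∂π/∂p_{Folio} = 317 − 4p_{Folio} + p_{Quill} = 0 ⇒ p_{Folio} = 79.25 + 0.25p_{Quill}.
Similarly p_{Quill} = 79.75 + 0.25p_{Folio}.
Solving the two reaction functions simultaneously: (1 − (0.25)(0.25))p_{Folio} = 79.25 + 0.25·79.75, so 0.9375p_{Folio} = 99.1875 and p_{Folio} = 105.8.
Then p_{Quill} = 79.75 + 0.25·105.8 = 106.2.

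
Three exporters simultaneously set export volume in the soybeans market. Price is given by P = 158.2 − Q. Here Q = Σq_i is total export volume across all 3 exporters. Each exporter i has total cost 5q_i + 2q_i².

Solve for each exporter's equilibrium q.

A representative exporter's profit is π_i = q_i(158.2 − Q) − 5q_i − 2q_i², with Q = q_i + Σ_{j≠i} q_j.
First-order condition: 153.2 − 6q_i − Σ_{j≠i} q_j = 0.
In a symmetric equilibrium every exporter chooses the same q, so Σ_{j≠i} q_j = 2q. The condition becomes 153.2 − 8q = 0, giving q = 153.2/8 = 19.15.

19.15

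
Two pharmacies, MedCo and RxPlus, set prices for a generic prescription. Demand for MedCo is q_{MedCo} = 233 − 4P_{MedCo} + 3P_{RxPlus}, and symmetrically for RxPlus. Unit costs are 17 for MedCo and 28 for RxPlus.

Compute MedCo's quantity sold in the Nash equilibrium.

182.4

MedCo's profit: π = (P_{MedCo} − 17)(233 − 4P_{MedCo} + 3P_{RxPlus}).
∂π/∂P_{MedCo} = 301 − 8P_{MedCo} + 3P_{RxPlus} = 0 ⇒ P_{MedCo} = 37.625 + 0.375P_{RxPlus}.
Similarly P_{RxPlus} = 43.125 + 0.375P_{MedCo}.
Solving the two reaction functions simultaneously: (1 − (0.375)(0.375))P_{MedCo} = 37.625 + 0.375·43.125, so (55/64)P_{MedCo} = 3443/64 and P_{MedCo} = 62.6.
Then P_{RxPlus} = 43.125 + 0.375·62.6 = 66.6.
q_{MedCo} = 233 − 4·62.6 + 3·66.6 = 182.4.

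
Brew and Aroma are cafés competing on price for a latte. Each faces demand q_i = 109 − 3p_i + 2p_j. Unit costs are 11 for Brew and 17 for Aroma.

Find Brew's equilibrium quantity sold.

76.875

Brew's profit: π = (p_{Brew} − 11)(109 − 3p_{Brew} + 2p_{Aroma}).
∂π/∂p_{Brew} = 142 − 6p_{Brew} + 2p_{Aroma} = 0 ⇒ p_{Brew} = 71/3 + (1/3)p_{Aroma}.
Similarly p_{Aroma} = 80/3 + (1/3)p_{Brew}.
Substituting the second reaction function into the first: p_{Brew} = 71/3 + (1/3)(80/3 + (1/3)p_{Brew}), which gives (8/9)p_{Brew} = 293/9 ⇒ p_{Brew} = 36.625.
Then p_{Aroma} = 80/3 + (1/3)·36.625 = 38.875.
q_{Brew} = 109 − 3·36.625 + 2·38.875 = 76.875.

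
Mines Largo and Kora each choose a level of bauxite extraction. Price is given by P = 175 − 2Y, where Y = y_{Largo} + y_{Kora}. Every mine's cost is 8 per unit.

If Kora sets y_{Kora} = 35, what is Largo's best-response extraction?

24.25

Mine Largo's profit: π = y_{Largo}(175 − 2(y_{Largo} + y_{Kora})) − 8y_{Largo}.
∂π/∂y_{Largo} = 167 − 4y_{Largo} − 2y_{Kora} = 0, so y_{Largo} = 41.75 − 0.5y_{Kora}.
At y_{Kora} = 35: y_{Largo} = 41.75 − 0.5·35 = 24.25.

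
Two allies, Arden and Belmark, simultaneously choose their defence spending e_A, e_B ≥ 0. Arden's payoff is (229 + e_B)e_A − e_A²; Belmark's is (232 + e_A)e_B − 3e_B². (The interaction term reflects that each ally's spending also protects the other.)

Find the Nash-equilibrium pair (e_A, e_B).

146, 63

Expanding Arden's payoff: 229e_A + e_Be_A − e_A².
∂π/∂e_A = 229 + e_B − 2e_A = 0, so e_A = 114.5 + 0.5e_B.
Likewise for Belmark: e_B = 116/3 + (1/6)e_A.
Substituting the second reaction function into the first: e_A = 114.5 + 0.5(116/3 + (1/6)e_A), which gives (11/12)e_A = 803/6 ⇒ e_A = 146.
Then e_B = 116/3 + (1/6)·146 = 63.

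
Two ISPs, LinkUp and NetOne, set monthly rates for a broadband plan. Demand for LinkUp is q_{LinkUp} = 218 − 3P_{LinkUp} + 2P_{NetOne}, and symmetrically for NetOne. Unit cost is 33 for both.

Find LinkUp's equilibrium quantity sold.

138.75

LinkUp's profit: π = (P_{LinkUp} − 33)(218 − 3P_{LinkUp} + 2P_{NetOne}).
∂π/∂P_{LinkUp} = 317 − 6P_{LinkUp} + 2P_{NetOne} = 0 ⇒ P_{LinkUp} = 317/6 + (1/3)P_{NetOne}.
By symmetry P_{NetOne} = P_{LinkUp}; substituting into the reaction function, (2/3)P_{LinkUp} = 317/6 and P_{LinkUp} = 79.25.
q_{LinkUp} = 218 − 3·79.25 + 2·79.25 = 138.75.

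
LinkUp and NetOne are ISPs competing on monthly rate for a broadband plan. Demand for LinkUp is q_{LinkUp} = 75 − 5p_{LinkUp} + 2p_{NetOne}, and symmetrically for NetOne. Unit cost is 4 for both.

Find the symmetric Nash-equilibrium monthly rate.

11.875

LinkUp's profit: π = (p_{LinkUp} − 4)(75 − 5p_{LinkUp} + 2p_{NetOne}).
∂π/∂p_{LinkUp} = 95 − 10p_{LinkUp} + 2p_{NetOne} = 0 ⇒ p_{LinkUp} = 9.5 + 0.2p_{NetOne}.
The game is symmetric, so in equilibrium p_{NetOne} = p_{LinkUp}: the reaction function gives 0.8p_{LinkUp} = 9.5, hence p_{LinkUp} = 11.875.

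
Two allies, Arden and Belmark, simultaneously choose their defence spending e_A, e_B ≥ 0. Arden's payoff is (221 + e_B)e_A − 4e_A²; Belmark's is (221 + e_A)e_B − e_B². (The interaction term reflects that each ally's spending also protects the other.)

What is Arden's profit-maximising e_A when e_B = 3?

28

Expanding Arden's payoff: 221e_A + e_Be_A − 4e_A².
∂π/∂e_A = 221 + e_B − 8e_A = 0, so e_A = 27.625 + 0.125e_B.
At e_B = 3: e_A = 27.625 + 0.125·3 = 28.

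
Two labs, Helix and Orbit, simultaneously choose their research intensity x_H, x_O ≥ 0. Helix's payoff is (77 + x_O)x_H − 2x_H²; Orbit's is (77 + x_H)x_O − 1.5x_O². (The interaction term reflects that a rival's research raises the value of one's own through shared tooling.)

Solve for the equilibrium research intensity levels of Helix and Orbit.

28, 35

Expanding Helix's payoff: 77x_H + x_Ox_H − 2x_H².
∂π/∂x_H = 77 + x_O − 4x_H = 0, so x_H = 19.25 + 0.25x_O.
Likewise for Orbit: x_O = 77/3 + (1/3)x_H.
Plugging x_O into Helix's best response: x_H = 19.25 + 0.25(77/3 + (1/3)x_H) ⇒ (11/12)x_H = 77/3, so x_H = 28.
Then x_O = 77/3 + (1/3)·28 = 35.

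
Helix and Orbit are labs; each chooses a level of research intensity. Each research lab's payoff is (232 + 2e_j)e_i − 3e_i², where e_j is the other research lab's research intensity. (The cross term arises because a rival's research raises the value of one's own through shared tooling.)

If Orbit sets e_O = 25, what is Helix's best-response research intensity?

47

Helix's payoff is (232 + 2e_O)e_H − 3e_H².
∂π/∂e_H = 232 + 2e_O − 6e_H = 0, so e_H = 116/3 + (1/3)e_O.
At e_O = 25: e_H = 116/3 + (1/3)·25 = 47.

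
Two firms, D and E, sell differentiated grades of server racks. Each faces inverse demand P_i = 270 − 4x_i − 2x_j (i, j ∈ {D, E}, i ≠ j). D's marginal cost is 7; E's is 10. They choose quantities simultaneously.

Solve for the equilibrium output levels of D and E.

Firm D's profit: π = x_D(270 − 4x_D − 2x_E) − 7x_D.
∂π/∂x_D = 263 − 8x_D − 2x_E = 0 ⇒ x_D = 32.875 − 0.25x_E.
Similarly x_E = 32.5 − 0.25x_D.
Solving the two reaction functions simultaneously: (1 − (−0.25)(−0.25))x_D = 32.875 − 0.25·32.5, so 0.9375x_D = 24.75 and x_D = 26.4.
Then x_E = 32.5 − 0.25·26.4 = 25.9.

26.4, 25.9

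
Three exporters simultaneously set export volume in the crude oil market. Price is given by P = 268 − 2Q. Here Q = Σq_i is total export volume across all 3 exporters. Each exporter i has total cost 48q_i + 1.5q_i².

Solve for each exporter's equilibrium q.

A representative exporter's profit is π_i = q_i(268 − 2Q) − 48q_i − 1.5q_i², with Q = q_i + Σ_{j≠i} q_j.
First-order condition: 220 − 7q_i − 2Σ_{j≠i} q_j = 0.
With identical exporters, set every q_j = q: then 220 − 7q − 4q = 0, i.e. q = 220/11 = 20.

20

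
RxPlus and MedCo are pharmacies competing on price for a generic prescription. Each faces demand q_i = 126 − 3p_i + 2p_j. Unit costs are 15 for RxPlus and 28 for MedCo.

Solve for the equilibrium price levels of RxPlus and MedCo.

45.1875, 50.0625

RxPlus's profit: π = (p_{RxPlus} − 15)(126 − 3p_{RxPlus} + 2p_{MedCo}).
∂π/∂p_{RxPlus} = 171 − 6p_{RxPlus} + 2p_{MedCo} = 0 ⇒ p_{RxPlus} = 28.5 + (1/3)p_{MedCo}.
Similarly p_{MedCo} = 35 + (1/3)p_{RxPlus}.
Solving the two reaction functions simultaneously: (1 − (1/3)(1/3))p_{RxPlus} = 28.5 + (1/3)·35, so (8/9)p_{RxPlus} = 241/6 and p_{RxPlus} = 45.1875.
Then p_{MedCo} = 35 + (1/3)·45.1875 = 50.0625.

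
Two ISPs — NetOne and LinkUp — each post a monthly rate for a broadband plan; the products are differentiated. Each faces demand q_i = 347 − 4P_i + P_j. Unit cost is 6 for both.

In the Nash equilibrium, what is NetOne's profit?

8836

NetOne's profit: π = (P_{NetOne} − 6)(347 − 4P_{NetOne} + P_{LinkUp}).
∂π/∂P_{NetOne} = 371 − 8P_{NetOne} + P_{LinkUp} = 0 ⇒ P_{NetOne} = 46.375 + 0.125P_{LinkUp}.
The game is symmetric, so in equilibrium P_{LinkUp} = P_{NetOne}: the reaction function gives 0.875P_{NetOne} = 46.375, hence P_{NetOne} = 53.
q_{NetOne} = 347 − 4·53 + 53 = 188.
Profit = (53 − 6)·188 = 8836.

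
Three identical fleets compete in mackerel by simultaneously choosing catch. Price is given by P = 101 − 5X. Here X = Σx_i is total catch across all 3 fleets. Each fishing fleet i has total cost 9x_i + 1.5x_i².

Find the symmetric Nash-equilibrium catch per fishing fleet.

4

A representative fishing fleet's profit is π_i = x_i(101 − 5X) − 9x_i − 1.5x_i², with X = x_i + Σ_{j≠i} x_j.
First-order condition: 92 − 13x_i − 5Σ_{j≠i} x_j = 0.
With identical fishing fleets, set every x_j = x: then 92 − 13x − 10x = 0, i.e. x = 92/23 = 4.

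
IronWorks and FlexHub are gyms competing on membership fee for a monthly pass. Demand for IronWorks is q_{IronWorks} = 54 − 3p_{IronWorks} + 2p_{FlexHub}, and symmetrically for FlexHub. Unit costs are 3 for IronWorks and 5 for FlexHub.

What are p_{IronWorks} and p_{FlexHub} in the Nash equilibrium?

16.125, 16.875

IronWorks's profit: π = (p_{IronWorks} − 3)(54 − 3p_{IronWorks} + 2p_{FlexHub}).
∂π/∂p_{IronWorks} = 63 − 6p_{IronWorks} + 2p_{FlexHub} = 0 ⇒ p_{IronWorks} = 10.5 + (1/3)p_{FlexHub}.
Similarly p_{FlexHub} = 11.5 + (1/3)p_{IronWorks}.
Solving the two reaction functions simultaneously: (1 − (1/3)(1/3))p_{IronWorks} = 10.5 + (1/3)·11.5, so (8/9)p_{IronWorks} = 43/3 and p_{IronWorks} = 16.125.
Then p_{FlexHub} = 11.5 + (1/3)·16.125 = 16.875.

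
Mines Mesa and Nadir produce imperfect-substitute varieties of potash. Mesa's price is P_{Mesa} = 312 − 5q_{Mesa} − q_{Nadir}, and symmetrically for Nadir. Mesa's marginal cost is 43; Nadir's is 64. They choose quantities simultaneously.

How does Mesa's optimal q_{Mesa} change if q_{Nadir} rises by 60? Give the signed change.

Mine Mesa's profit: π = q_{Mesa}(312 − 5q_{Mesa} − q_{Nadir}) − 43q_{Mesa}.
∂π/∂q_{Mesa} = 269 − 10q_{Mesa} − q_{Nadir} = 0 ⇒ q_{Mesa} = 26.9 − 0.1q_{Nadir}.
The reaction-function slope is −0.1, so a 60-unit rise in q_{Nadir} moves q_{Mesa} by −0.1 × 60 = −6. Mesa's best response falls — the actions are strategic substitutes.

-6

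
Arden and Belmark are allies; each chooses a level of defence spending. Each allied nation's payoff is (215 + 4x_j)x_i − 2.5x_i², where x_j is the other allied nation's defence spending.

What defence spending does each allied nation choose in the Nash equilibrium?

Arden's payoff is (215 + 4x_B)x_A − 2.5x_A².
∂π/∂x_A = 215 + 4x_B − 5x_A = 0, so x_A = 43 + 0.8x_B.
By symmetry x_B = x_A; substituting into the reaction function, 0.2x_A = 43 and x_A = 215.

215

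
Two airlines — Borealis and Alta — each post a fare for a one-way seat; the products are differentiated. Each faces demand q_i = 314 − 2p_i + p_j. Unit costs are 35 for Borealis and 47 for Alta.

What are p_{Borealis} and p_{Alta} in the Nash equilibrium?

129.6, 134.4

Borealis's profit: π = (p_{Borealis} − 35)(314 − 2p_{Borealis} + p_{Alta}).
∂π/∂p_{Borealis} = 384 − 4p_{Borealis} + p_{Alta} = 0 ⇒ p_{Borealis} = 96 + 0.25p_{Alta}.
Similarly p_{Alta} = 102 + 0.25p_{Borealis}.
Substituting the second reaction function into the first: p_{Borealis} = 96 + 0.25(102 + 0.25p_{Borealis}), which gives 0.9375p_{Borealis} = 121.5 ⇒ p_{Borealis} = 129.6.
Then p_{Alta} = 102 + 0.25·129.6 = 134.4.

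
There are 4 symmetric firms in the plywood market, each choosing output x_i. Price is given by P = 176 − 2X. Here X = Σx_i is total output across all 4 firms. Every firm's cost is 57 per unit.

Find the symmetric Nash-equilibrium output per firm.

A representative firm's profit is π_i = x_i(176 − 2X) − 57x_i, with X = x_i + Σ_{j≠i} x_j.
First-order condition: 119 − 4x_i − 2Σ_{j≠i} x_j = 0.
Imposing symmetry (x_j = x for all j) turns Σ_{j≠i} x_j into 3x, so 119 = 10x and x = 11.9.

11.9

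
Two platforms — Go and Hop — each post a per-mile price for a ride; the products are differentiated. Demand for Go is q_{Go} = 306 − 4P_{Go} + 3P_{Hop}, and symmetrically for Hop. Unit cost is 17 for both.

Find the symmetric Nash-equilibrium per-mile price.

Go's profit: π = (P_{Go} − 17)(306 − 4P_{Go} + 3P_{Hop}).
∂π/∂P_{Go} = 374 − 8P_{Go} + 3P_{Hop} = 0 ⇒ P_{Go} = 46.75 + 0.375P_{Hop}.
The game is symmetric, so in equilibrium P_{Hop} = P_{Go}: the reaction function gives 0.625P_{Go} = 46.75, hence P_{Go} = 74.8.

74.8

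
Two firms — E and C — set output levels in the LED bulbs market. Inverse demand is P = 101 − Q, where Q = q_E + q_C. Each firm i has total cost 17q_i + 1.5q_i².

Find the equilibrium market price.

73

Firm E's profit: π = q_E(101 − (q_E + q_C)) − 17q_E − 1.5q_E².
∂π/∂q_E = 84 − 5q_E − q_C = 0, so q_E = 16.8 − 0.2q_C.
The game is symmetric, so in equilibrium q_C = q_E: the reaction function gives 1.2q_E = 16.8, hence q_E = 14.
Equilibrium price: P = 101 − 28 = 73.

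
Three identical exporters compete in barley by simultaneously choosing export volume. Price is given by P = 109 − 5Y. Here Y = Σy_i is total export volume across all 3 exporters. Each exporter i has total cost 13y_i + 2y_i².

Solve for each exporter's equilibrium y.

4

A representative exporter's profit is π_i = y_i(109 − 5Y) − 13y_i − 2y_i², with Y = y_i + Σ_{j≠i} y_j.
First-order condition: 96 − 14y_i − 5Σ_{j≠i} y_j = 0.
In a symmetric equilibrium every exporter chooses the same y, so Σ_{j≠i} y_j = 2y. The condition becomes 96 − 24y = 0, giving y = 96/24 = 4.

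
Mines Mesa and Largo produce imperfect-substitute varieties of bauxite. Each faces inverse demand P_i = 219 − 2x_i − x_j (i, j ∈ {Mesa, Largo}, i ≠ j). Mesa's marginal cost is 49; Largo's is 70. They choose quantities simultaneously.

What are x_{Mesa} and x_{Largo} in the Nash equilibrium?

35.4, 28.4

Mine Mesa's profit: π = x_{Mesa}(219 − 2x_{Mesa} − x_{Largo}) − 49x_{Mesa}.
∂π/∂x_{Mesa} = 170 − 4x_{Mesa} − x_{Largo} = 0 ⇒ x_{Mesa} = 42.5 − 0.25x_{Largo}.
Similarly x_{Largo} = 37.25 − 0.25x_{Mesa}.
Plugging x_{Largo} into Mesa's best response: x_{Mesa} = 42.5 − 0.25(37.25 − 0.25x_{Mesa}) ⇒ 0.9375x_{Mesa} = 33.1875, so x_{Mesa} = 35.4.
Then x_{Largo} = 37.25 − 0.25·35.4 = 28.4.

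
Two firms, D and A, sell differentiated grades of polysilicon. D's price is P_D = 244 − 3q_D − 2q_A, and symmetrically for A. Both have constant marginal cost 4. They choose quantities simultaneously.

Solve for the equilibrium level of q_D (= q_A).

30

Firm D's profit: π = q_D(244 − 3q_D − 2q_A) − 4q_D.
∂π/∂q_D = 240 − 6q_D − 2q_A = 0 ⇒ q_D = 40 − (1/3)q_A.
The game is symmetric, so in equilibrium q_A = q_D: the reaction function gives (4/3)q_D = 40, hence q_D = 30.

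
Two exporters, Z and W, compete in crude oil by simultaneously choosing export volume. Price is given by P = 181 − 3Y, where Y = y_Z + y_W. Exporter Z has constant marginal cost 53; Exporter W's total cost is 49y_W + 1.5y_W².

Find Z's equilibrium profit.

Exporter Z's profit: π = y_Z(181 − 3(y_Z + y_W)) − 53y_Z.
∂π/∂y_Z = 128 − 6y_Z − 3y_W = 0, so y_Z = 64/3 − 0.5y_W.
For W: ∂π/∂y_W = 132 − 9y_W − 3y_Z = 0 ⇒ y_W = 44/3 − (1/3)y_Z.
Substituting the second reaction function into the first: y_Z = 64/3 − 0.5(44/3 − (1/3)y_Z), which gives (5/6)y_Z = 14 ⇒ y_Z = 16.8.
Then y_W = 44/3 − (1/3)·16.8 = 136/15.
Price P = 181 − 3·(388/15) = 103.4.
Z's profit: (103.4 − 53)·16.8 = 846.72.

846.72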